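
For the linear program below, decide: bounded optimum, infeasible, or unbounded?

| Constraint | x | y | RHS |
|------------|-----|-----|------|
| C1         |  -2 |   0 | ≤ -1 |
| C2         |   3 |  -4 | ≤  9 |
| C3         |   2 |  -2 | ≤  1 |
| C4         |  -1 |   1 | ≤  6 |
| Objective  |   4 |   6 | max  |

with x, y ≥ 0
Feasible point: (1, 1) satisfies every constraint, so the LP is feasible.
Direction d = (1, 1): for each constraint row a, a·d ≤ 0 —
  (-2)(1) + (0)(1) = -2 ≤ 0
  (3)(1) + (-4)(1) = -1 ≤ 0
  (2)(1) + (-2)(1) = 0 ≤ 0
  (-1)(1) + (1)(1) = 0 ≤ 0
and d ≥ 0, so (1, 1) + t·d stays feasible for every t ≥ 0. Along this ray z = 4x + 6y changes by 10 per unit t, so z → +∞.

Unbounded: there is a feasible ray along which z → +∞.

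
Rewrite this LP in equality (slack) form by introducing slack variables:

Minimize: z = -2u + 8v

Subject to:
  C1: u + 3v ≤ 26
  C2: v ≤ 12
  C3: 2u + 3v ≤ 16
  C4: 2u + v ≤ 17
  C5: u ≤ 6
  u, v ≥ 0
min z = -2u + 8v

s.t.
  u + 3v + s1 = 26
  v + s2 = 12
  2u + 3v + s3 = 16
  2u + v + s4 = 17
  u + s5 = 6
  u, v, s1, s2, s3, s4, s5 ≥ 0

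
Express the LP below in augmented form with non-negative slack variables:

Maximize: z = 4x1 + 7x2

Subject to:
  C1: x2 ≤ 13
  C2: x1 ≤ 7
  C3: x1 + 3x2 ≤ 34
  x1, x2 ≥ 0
max z = 4x1 + 7x2

s.t.
  x2 + s1 = 13
  x1 + s2 = 7
  x1 + 3x2 + s3 = 34
  x1, x2, s1, s2, s3 ≥ 0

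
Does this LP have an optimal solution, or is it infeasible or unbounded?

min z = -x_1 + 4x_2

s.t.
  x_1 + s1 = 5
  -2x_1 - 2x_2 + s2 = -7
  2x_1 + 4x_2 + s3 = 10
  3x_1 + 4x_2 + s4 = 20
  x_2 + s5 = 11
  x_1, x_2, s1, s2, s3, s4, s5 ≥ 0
The point (5, 0) satisfies every constraint, so the LP is feasible; the constraints give x_1 ≤ 5 and x_2 ≤ 11, which with x_1, x_2 ≥ 0 keep the feasible region inside a bounded box. A feasible, bounded LP attains a finite optimum at a vertex.

Bounded optimum: z* = -5 at (5, 0).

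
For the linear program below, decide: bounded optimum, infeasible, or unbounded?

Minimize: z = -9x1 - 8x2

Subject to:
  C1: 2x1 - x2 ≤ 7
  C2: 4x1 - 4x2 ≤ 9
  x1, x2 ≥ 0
Feasible point: (0, 0) satisfies every constraint, so the LP is feasible.
Direction d = (0, 1): for each constraint row a, a·d ≤ 0 —
  (2)(0) + (-1)(1) = -1 ≤ 0
  (4)(0) + (-4)(1) = -4 ≤ 0
and d ≥ 0, so (0, 0) + t·d stays feasible for every t ≥ 0. Along this ray z = -9x1 - 8x2 changes by -8 per unit t, so z → −∞.

Unbounded — the objective can decrease without bound over the feasible region.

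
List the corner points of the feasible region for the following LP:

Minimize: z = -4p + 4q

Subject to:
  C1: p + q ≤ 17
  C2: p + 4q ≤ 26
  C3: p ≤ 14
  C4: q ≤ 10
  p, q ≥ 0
Each vertex is the intersection of two constraint boundaries that also satisfies all remaining constraints:
  p = 0 and q = 0 → (0, 0)
  p = 14 and q = 0 → (14, 0)
  p + q = 17 and p + 4q = 26 → (14, 3)
  p + 4q = 26 and p = 0 → (0, 6.5)

Vertices: (0, 0), (14, 0), (14, 3), (0, 6.5)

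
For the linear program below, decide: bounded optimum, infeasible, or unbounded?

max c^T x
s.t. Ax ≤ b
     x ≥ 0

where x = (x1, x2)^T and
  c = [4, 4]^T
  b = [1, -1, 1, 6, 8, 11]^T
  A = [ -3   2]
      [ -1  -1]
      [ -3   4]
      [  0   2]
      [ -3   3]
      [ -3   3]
Feasible point: (1, 0) satisfies every constraint, so the LP is feasible.
Direction d = (1, 0): for each constraint row a, a·d ≤ 0 —
  (-3)(1) + (2)(0) = -3 ≤ 0
  (-1)(1) + (-1)(0) = -1 ≤ 0
  (-3)(1) + (4)(0) = -3 ≤ 0
  (0)(1) + (2)(0) = 0 ≤ 0
  (-3)(1) + (3)(0) = -3 ≤ 0
  (-3)(1) + (3)(0) = -3 ≤ 0
and d ≥ 0, so (1, 0) + t·d stays feasible for every t ≥ 0. Along this ray z = 4x1 + 4x2 changes by 4 per unit t, so z → +∞.

Unbounded: there is a feasible ray along which z → +∞.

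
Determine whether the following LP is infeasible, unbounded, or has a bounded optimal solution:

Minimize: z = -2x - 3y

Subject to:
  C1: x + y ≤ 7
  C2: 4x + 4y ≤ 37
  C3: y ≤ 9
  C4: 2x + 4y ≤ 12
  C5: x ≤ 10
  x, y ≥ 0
The point (6, 0) satisfies every constraint, so the LP is feasible; the constraints give x ≤ 10 and y ≤ 9, which with x, y ≥ 0 keep the feasible region inside a bounded box. A feasible, bounded LP attains a finite optimum at a vertex.

Evaluating z = -2x - 3y at each vertex:
  (0, 0): z = 0
  (6, 0): z = -12
  (0, 3): z = -9

Bounded optimum: z* = -12 at (6, 0).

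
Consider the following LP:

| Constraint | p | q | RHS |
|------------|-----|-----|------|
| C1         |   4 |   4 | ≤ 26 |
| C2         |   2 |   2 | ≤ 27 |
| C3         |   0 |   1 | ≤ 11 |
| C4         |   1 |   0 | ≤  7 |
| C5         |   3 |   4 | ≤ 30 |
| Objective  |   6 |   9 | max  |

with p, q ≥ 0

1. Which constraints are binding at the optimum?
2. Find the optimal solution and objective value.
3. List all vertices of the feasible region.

1. C1, p ≥ 0
2. p = 0, q = 6.5, z = 58.5
3. (0, 0), (6.5, 0), (0, 6.5)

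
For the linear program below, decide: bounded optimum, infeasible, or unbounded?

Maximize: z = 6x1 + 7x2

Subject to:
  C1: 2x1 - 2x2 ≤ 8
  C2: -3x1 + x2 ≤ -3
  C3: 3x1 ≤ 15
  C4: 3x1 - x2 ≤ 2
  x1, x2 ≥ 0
C4 requires 3x1 - x2 ≤ 2, while C2 (-3x1 + x2 ≤ -3) is equivalent to 3x1 - x2 ≥ 3. Together they would need 3 ≤ 3x1 - x2 ≤ 2, which is impossible since 3 > 2. No point satisfies all constraints.

Infeasible: no point satisfies all constraints simultaneously.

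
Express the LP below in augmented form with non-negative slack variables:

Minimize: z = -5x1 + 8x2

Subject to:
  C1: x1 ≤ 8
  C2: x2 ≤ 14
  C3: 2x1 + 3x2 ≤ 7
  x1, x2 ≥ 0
min z = -5x1 + 8x2

s.t.
  x1 + s1 = 8
  x2 + s2 = 14
  2x1 + 3x2 + s3 = 7
  x1, x2, s1, s2, s3 ≥ 0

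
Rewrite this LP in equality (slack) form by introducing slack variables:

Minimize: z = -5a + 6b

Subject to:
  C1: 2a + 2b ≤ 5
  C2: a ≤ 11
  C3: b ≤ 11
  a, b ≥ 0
min z = -5a + 6b

s.t.
  2a + 2b + s1 = 5
  a + s2 = 11
  b + s3 = 11
  a, b, s1, s2, s3 ≥ 0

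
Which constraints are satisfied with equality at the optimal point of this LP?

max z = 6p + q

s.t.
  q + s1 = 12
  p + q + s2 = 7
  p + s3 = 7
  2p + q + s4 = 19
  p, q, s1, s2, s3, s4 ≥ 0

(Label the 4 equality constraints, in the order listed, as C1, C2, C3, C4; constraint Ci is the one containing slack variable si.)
Optimal: p = 7, q = 0
Slack at optimum:
  C1: slack = 12
  C2: slack = 0 (binding)
  C3: slack = 0 (binding)
  C4: slack = 5
  p ≥ 0: p = 7
  q ≥ 0: q = 0 (binding)
Binding constraints: C2, C3, q ≥ 0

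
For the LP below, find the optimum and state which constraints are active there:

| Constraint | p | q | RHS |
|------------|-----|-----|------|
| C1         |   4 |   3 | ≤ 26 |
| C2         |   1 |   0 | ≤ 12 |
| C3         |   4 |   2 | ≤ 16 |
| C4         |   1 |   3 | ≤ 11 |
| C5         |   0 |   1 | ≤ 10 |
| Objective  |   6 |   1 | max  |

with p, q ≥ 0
Optimal: p = 4, q = 0
Slack at optimum:
  C1: slack = 10
  C2: slack = 8
  C3: slack = 0 (binding)
  C4: slack = 7
  C5: slack = 10
  p ≥ 0: p = 4
  q ≥ 0: q = 0 (binding)
Binding constraints: C3, q ≥ 0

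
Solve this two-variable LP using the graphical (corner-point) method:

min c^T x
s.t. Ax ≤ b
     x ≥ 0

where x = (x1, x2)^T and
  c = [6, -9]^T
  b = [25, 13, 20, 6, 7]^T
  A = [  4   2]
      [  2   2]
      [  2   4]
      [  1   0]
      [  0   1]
Each vertex is the intersection of two constraint boundaries that also satisfies all remaining constraints:
  x1 = 0 and x2 = 0 → (0, 0)
  x1 = 6 and x2 = 0 → (6, 0)
  4x1 + 2x2 = 25 and 2x1 + 2x2 = 13 → (6, 0.5)
  2x1 + 2x2 = 13 and 2x1 + 4x2 = 20 → (3, 3.5)
  2x1 + 4x2 = 20 and x1 = 0 → (0, 5)

Evaluating z = 6x1 - 9x2 at each vertex:
  (0, 0): z = 0
  (6, 0): z = 36
  (6, 0.5): z = 31.5
  (3, 3.5): z = -13.5
  (0, 5): z = -45

The minimum is at (0, 5) with z = -45.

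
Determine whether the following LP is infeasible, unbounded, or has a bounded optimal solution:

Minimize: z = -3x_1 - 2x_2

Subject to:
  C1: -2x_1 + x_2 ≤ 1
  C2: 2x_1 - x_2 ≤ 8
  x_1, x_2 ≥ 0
Feasible point: (0, 0) satisfies every constraint, so the LP is feasible.
Direction d = (1, 2): for each constraint row a, a·d ≤ 0 —
  (-2)(1) + (1)(2) = 0 ≤ 0
  (2)(1) + (-1)(2) = 0 ≤ 0
and d ≥ 0, so (0, 0) + t·d stays feasible for every t ≥ 0. Along this ray z = -3x_1 - 2x_2 changes by -7 per unit t, so z → −∞.

Unbounded: there is a feasible ray along which z → −∞.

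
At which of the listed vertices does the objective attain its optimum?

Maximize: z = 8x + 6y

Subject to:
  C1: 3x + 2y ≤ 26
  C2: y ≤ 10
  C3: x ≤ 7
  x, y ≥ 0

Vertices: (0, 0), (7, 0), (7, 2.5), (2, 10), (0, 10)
Evaluating z = 8x + 6y at each vertex:
  (0, 0): z = 0
  (7, 0): z = 56
  (7, 2.5): z = 71
  (2, 10): z = 76
  (0, 10): z = 60

The largest value is z = 76, attained at (2, 10).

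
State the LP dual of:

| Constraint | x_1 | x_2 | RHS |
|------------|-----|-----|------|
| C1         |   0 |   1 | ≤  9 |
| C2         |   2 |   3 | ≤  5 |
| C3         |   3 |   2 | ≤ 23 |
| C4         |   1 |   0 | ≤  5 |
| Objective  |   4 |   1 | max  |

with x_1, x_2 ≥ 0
Minimize: z = 9y1 + 5y2 + 23y3 + 5y4

Subject to:
  C1: -2y2 - 3y3 - y4 ≤ -4
  C2: -y1 - 3y2 - 2y3 ≤ -1
  y1, y2, y3, y4 ≥ 0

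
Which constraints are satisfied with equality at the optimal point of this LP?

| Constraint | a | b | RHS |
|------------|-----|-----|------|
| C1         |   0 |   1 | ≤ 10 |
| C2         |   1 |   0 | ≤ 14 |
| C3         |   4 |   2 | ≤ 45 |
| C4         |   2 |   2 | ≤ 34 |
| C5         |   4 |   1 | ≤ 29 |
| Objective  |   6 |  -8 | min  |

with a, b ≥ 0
Optimal: a = 0, b = 10
Slack at optimum:
  C1: slack = 0 (binding)
  C2: slack = 14
  C3: slack = 25
  C4: slack = 14
  C5: slack = 19
  a ≥ 0: a = 0 (binding)
  b ≥ 0: b = 10
Binding constraints: C1, a ≥ 0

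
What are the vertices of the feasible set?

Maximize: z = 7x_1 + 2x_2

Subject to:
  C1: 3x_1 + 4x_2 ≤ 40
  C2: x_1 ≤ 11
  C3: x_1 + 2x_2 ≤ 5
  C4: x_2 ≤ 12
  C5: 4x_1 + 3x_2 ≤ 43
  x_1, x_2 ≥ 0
Each vertex is the intersection of two constraint boundaries that also satisfies all remaining constraints:
  x_1 = 0 and x_2 = 0 → (0, 0)
  x_1 + 2x_2 = 5 and x_2 = 0 → (5, 0)
  x_1 + 2x_2 = 5 and x_1 = 0 → (0, 2.5)

Vertices: (0, 0), (5, 0), (0, 2.5)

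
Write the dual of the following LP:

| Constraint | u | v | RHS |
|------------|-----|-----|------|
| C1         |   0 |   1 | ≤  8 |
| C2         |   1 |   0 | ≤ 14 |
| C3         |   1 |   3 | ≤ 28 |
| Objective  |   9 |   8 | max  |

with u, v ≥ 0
Minimize: z = 8y1 + 14y2 + 28y3

Subject to:
  C1: -y2 - y3 ≤ -9
  C2: -y1 - 3y3 ≤ -8
  y1, y2, y3 ≥ 0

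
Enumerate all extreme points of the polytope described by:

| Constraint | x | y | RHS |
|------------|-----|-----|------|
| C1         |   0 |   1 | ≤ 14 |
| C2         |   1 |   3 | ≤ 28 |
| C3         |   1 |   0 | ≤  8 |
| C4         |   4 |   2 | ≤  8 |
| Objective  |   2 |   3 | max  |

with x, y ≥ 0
Each vertex is the intersection of two constraint boundaries that also satisfies all remaining constraints:
  x = 0 and y = 0 → (0, 0)
  4x + 2y = 8 and y = 0 → (2, 0)
  4x + 2y = 8 and x = 0 → (0, 4)

Vertices: (0, 0), (2, 0), (0, 4)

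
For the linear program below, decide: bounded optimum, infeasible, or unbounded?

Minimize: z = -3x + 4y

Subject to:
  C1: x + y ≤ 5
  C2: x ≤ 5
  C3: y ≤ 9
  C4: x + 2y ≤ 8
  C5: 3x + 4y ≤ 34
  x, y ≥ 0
The point (5, 0) satisfies every constraint, so the LP is feasible; the constraints give x ≤ 5 and y ≤ 9, which with x, y ≥ 0 keep the feasible region inside a bounded box. A feasible, bounded LP attains a finite optimum at a vertex.

Evaluating z = -3x + 4y at each vertex:
  (0, 0): z = 0
  (5, 0): z = -15
  (2, 3): z = 6
  (0, 4): z = 16

Bounded optimum: z* = -15 at (5, 0).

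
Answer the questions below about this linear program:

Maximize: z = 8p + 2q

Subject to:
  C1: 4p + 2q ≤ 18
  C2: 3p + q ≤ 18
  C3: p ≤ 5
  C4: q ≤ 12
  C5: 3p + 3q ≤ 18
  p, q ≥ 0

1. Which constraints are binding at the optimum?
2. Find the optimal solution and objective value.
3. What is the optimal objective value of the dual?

1. C1, q ≥ 0
2. p = 4.5, q = 0, z = 36
3. 36 (by strong duality, equal to the primal optimum)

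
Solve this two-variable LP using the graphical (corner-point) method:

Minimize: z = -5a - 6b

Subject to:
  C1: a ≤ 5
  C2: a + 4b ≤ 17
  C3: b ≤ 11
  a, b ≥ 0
a = 5, b = 3, z = -43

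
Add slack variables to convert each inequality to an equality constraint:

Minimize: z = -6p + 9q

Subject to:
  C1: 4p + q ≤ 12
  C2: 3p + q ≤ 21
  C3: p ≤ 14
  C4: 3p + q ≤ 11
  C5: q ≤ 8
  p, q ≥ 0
min z = -6p + 9q

s.t.
  4p + q + s1 = 12
  3p + q + s2 = 21
  p + s3 = 14
  3p + q + s4 = 11
  q + s5 = 8
  p, q, s1, s2, s3, s4, s5 ≥ 0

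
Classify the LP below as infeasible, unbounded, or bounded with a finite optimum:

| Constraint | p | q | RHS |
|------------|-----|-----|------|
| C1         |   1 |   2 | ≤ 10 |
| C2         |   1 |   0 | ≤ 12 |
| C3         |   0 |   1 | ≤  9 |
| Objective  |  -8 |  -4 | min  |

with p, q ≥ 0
The point (10, 0) satisfies every constraint, so the LP is feasible; the constraints give p ≤ 12 and q ≤ 9, which with p, q ≥ 0 keep the feasible region inside a bounded box. A feasible, bounded LP attains a finite optimum at a vertex.

Evaluating z = -8p - 4q at each vertex:
  (0, 0): z = 0
  (10, 0): z = -80
  (0, 5): z = -20

Feasible with finite optimum z* = -80 at (10, 0).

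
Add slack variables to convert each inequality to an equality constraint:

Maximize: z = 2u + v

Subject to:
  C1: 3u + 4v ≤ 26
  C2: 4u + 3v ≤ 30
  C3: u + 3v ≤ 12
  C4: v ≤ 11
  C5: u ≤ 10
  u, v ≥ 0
max z = 2u + v

s.t.
  3u + 4v + s1 = 26
  4u + 3v + s2 = 30
  u + 3v + s3 = 12
  v + s4 = 11
  u + s5 = 10
  u, v, s1, s2, s3, s4, s5 ≥ 0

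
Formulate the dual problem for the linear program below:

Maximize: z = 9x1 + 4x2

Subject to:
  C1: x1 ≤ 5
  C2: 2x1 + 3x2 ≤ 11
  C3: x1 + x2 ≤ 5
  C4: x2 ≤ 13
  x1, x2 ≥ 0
Minimize: z = 5y1 + 11y2 + 5y3 + 13y4

Subject to:
  C1: -y1 - 2y2 - y3 ≤ -9
  C2: -3y2 - y3 - y4 ≤ -4
  y1, y2, y3, y4 ≥ 0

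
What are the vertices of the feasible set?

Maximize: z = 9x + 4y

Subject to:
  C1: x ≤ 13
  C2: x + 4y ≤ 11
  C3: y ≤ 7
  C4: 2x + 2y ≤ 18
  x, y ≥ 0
Each vertex is the intersection of two constraint boundaries that also satisfies all remaining constraints:
  x = 0 and y = 0 → (0, 0)
  2x + 2y = 18 and y = 0 → (9, 0)
  x + 4y = 11 and 2x + 2y = 18 → (8.333, 0.6667)
  x + 4y = 11 and x = 0 → (0, 2.75)

Vertices: (0, 0), (9, 0), (8.333, 0.6667), (0, 2.75)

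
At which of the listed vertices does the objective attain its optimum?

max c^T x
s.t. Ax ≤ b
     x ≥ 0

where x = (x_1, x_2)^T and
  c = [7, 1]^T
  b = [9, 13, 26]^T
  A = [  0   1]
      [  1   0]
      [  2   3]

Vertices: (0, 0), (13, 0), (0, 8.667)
(13, 0) with z = 91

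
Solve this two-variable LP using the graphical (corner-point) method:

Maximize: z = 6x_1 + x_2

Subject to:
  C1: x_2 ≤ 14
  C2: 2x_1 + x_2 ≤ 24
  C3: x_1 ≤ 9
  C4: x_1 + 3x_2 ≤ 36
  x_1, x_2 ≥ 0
Each vertex is the intersection of two constraint boundaries that also satisfies all remaining constraints:
  x_1 = 0 and x_2 = 0 → (0, 0)
  x_1 = 9 and x_2 = 0 → (9, 0)
  2x_1 + x_2 = 24 and x_1 = 9 → (9, 6)
  2x_1 + x_2 = 24 and x_1 + 3x_2 = 36 → (7.2, 9.6)
  x_1 + 3x_2 = 36 and x_1 = 0 → (0, 12)

Evaluating z = 6x_1 + x_2 at each vertex:
  (0, 0): z = 0
  (9, 0): z = 54
  (9, 6): z = 60
  (7.2, 9.6): z = 52.8
  (0, 12): z = 12

The maximum is at (9, 6) with z = 60.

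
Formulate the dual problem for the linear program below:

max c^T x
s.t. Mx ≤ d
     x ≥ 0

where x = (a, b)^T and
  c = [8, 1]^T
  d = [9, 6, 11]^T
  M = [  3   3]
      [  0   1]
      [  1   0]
Minimize: z = 9y1 + 6y2 + 11y3

Subject to:
  C1: -3y1 - y3 ≤ -8
  C2: -3y1 - y2 ≤ -1
  y1, y2, y3 ≥ 0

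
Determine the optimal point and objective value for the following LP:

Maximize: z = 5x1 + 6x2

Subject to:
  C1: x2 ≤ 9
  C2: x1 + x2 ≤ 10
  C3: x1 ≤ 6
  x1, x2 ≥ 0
x1 = 1, x2 = 9, z = 59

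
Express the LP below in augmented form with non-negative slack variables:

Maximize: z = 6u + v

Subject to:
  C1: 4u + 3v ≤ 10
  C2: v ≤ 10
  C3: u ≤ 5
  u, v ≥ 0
max z = 6u + v

s.t.
  4u + 3v + s1 = 10
  v + s2 = 10
  u + s3 = 5
  u, v, s1, s2, s3 ≥ 0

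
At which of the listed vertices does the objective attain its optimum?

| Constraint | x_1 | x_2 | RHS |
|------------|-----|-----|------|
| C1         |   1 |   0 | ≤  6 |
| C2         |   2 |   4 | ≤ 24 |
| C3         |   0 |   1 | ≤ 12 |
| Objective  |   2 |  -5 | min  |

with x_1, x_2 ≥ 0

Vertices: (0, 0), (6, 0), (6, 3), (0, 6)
(0, 6) with z = -30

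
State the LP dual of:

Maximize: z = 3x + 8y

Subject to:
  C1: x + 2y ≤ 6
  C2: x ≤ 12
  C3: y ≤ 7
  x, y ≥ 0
Minimize: z = 6y1 + 12y2 + 7y3

Subject to:
  C1: -y1 - y2 ≤ -3
  C2: -2y1 - y3 ≤ -8
  y1, y2, y3 ≥ 0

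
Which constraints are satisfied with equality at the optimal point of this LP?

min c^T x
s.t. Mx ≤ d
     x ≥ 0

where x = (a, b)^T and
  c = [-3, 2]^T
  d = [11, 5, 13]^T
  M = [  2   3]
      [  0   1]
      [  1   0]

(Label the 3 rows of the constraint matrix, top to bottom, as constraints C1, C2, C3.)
Optimal: a = 5.5, b = 0
Binding: C1, b ≥ 0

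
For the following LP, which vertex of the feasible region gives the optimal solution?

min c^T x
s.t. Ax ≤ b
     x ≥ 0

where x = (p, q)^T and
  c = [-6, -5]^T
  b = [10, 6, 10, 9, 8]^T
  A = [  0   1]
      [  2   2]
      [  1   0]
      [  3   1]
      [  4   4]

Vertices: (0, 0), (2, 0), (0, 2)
Evaluating z = -6p - 5q at each vertex:
  (0, 0): z = 0
  (2, 0): z = -12
  (0, 2): z = -10

The smallest value is z = -12, attained at (2, 0).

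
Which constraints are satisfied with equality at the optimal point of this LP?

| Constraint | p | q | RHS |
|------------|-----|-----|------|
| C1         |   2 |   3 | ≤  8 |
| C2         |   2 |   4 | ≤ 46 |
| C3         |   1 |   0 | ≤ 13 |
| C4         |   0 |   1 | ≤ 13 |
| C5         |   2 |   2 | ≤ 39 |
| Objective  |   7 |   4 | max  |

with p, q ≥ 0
Optimal: p = 4, q = 0
Slack at optimum:
  C1: slack = 0 (binding)
  C2: slack = 38
  C3: slack = 9
  C4: slack = 13
  C5: slack = 31
  p ≥ 0: p = 4
  q ≥ 0: q = 0 (binding)
Binding constraints: C1, q ≥ 0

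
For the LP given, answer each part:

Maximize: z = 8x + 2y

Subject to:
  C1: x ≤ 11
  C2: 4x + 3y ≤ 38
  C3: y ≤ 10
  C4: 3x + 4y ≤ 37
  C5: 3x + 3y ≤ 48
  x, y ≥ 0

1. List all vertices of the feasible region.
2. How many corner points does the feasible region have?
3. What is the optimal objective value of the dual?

1. (0, 0), (9.5, 0), (5.857, 4.857), (0, 9.25)
2. 4
3. 76 (by strong duality, equal to the primal optimum)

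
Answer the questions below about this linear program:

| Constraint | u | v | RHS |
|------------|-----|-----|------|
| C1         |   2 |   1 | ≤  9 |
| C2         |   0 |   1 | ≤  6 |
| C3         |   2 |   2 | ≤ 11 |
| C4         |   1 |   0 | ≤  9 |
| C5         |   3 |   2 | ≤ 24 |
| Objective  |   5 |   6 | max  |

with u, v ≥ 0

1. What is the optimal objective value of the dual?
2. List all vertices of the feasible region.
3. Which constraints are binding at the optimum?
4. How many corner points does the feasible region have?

1. 33 (by strong duality, equal to the primal optimum)
2. (0, 0), (4.5, 0), (3.5, 2), (0, 5.5)
3. C3, u ≥ 0
4. 4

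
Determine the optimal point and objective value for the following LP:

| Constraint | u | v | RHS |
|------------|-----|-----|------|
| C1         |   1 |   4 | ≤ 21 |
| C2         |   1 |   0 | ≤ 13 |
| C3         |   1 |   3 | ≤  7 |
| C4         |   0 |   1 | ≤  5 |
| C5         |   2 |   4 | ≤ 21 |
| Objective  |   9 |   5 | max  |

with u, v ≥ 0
Each vertex is the intersection of two constraint boundaries that also satisfies all remaining constraints:
  u = 0 and v = 0 → (0, 0)
  u + 3v = 7 and v = 0 → (7, 0)
  u + 3v = 7 and u = 0 → (0, 2.333)

Evaluating z = 9u + 5v at each vertex:
  (0, 0): z = 0
  (7, 0): z = 63
  (0, 2.333): z = 11.67

The maximum is at (7, 0) with z = 63.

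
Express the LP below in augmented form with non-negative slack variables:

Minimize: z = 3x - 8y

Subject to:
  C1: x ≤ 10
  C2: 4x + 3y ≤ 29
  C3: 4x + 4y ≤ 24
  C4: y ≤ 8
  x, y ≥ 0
min z = 3x - 8y

s.t.
  x + s1 = 10
  4x + 3y + s2 = 29
  4x + 4y + s3 = 24
  y + s4 = 8
  x, y, s1, s2, s3, s4 ≥ 0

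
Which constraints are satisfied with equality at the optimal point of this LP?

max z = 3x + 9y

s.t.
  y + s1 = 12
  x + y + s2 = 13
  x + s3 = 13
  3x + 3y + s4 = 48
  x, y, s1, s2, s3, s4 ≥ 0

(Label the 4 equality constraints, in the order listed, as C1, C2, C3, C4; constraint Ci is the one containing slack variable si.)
Optimal: x = 1, y = 12
Slack at optimum:
  C1: slack = 0 (binding)
  C2: slack = 0 (binding)
  C3: slack = 12
  C4: slack = 9
  x ≥ 0: x = 1
  y ≥ 0: y = 12
Binding constraints: C1, C2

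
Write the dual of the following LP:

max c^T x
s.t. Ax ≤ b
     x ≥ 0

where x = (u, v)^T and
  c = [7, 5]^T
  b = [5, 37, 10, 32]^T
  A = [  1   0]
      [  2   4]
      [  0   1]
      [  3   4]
Minimize: z = 5y1 + 37y2 + 10y3 + 32y4

Subject to:
  C1: -y1 - 2y2 - 3y4 ≤ -7
  C2: -4y2 - y3 - 4y4 ≤ -5
  y1, y2, y3, y4 ≥ 0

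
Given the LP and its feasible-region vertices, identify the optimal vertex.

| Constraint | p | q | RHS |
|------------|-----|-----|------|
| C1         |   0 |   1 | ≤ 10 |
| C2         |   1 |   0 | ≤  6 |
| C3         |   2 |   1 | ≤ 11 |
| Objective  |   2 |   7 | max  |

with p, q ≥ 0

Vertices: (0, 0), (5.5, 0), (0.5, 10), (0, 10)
Evaluating z = 2p + 7q at each vertex:
  (0, 0): z = 0
  (5.5, 0): z = 11
  (0.5, 10): z = 71
  (0, 10): z = 70

The largest value is z = 71, attained at (0.5, 10).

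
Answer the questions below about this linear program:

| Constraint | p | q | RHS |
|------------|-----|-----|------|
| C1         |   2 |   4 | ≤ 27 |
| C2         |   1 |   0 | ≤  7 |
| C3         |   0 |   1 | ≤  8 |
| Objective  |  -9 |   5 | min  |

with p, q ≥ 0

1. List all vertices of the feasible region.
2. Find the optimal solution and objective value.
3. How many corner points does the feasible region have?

1. (0, 0), (7, 0), (7, 3.25), (0, 6.75)
2. p = 7, q = 0, z = -63
3. 4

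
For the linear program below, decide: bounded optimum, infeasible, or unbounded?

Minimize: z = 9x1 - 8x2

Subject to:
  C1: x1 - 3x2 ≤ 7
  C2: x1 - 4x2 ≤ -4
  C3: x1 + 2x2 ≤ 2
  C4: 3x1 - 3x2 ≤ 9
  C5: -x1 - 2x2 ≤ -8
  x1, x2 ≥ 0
C3 requires x1 + 2x2 ≤ 2, while C5 (-x1 - 2x2 ≤ -8) is equivalent to x1 + 2x2 ≥ 8. Together they would need 8 ≤ x1 + 2x2 ≤ 2, which is impossible since 8 > 2. No point satisfies all constraints.

Infeasible: no point satisfies all constraints simultaneously.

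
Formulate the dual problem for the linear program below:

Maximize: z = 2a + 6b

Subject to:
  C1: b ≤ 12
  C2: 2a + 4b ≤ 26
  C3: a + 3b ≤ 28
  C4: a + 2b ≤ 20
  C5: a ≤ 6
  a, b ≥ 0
Minimize: z = 12y1 + 26y2 + 28y3 + 20y4 + 6y5

Subject to:
  C1: -2y2 - y3 - y4 - y5 ≤ -2
  C2: -y1 - 4y2 - 3y3 - 2y4 ≤ -6
  y1, y2, y3, y4, y5 ≥ 0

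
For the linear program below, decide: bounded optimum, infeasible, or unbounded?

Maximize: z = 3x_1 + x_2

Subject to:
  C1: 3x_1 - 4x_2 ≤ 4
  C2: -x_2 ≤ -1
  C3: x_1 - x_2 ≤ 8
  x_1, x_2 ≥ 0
Feasible point: (0, 1) satisfies every constraint, so the LP is feasible.
Direction d = (0, 1): for each constraint row a, a·d ≤ 0 —
  (3)(0) + (-4)(1) = -4 ≤ 0
  (0)(0) + (-1)(1) = -1 ≤ 0
  (1)(0) + (-1)(1) = -1 ≤ 0
and d ≥ 0, so (0, 1) + t·d stays feasible for every t ≥ 0. Along this ray z = 3x_1 + x_2 changes by 1 per unit t, so z → +∞.

Unbounded: there is a feasible ray along which z → +∞.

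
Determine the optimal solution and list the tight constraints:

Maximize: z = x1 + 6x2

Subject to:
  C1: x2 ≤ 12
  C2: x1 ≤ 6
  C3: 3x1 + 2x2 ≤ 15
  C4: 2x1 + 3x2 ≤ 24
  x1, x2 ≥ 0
Optimal: x1 = 0, x2 = 7.5
Slack at optimum:
  C1: slack = 4.5
  C2: slack = 6
  C3: slack = 0 (binding)
  C4: slack = 1.5
  x1 ≥ 0: x1 = 0 (binding)
  x2 ≥ 0: x2 = 7.5
Binding constraints: C3, x1 ≥ 0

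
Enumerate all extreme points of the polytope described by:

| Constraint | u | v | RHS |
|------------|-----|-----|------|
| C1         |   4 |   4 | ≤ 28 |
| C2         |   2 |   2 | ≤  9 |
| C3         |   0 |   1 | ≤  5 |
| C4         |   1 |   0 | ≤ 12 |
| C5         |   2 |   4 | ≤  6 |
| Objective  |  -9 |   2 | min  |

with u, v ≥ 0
Each vertex is the intersection of two constraint boundaries that also satisfies all remaining constraints:
  u = 0 and v = 0 → (0, 0)
  2u + 4v = 6 and v = 0 → (3, 0)
  2u + 4v = 6 and u = 0 → (0, 1.5)

Vertices: (0, 0), (3, 0), (0, 1.5)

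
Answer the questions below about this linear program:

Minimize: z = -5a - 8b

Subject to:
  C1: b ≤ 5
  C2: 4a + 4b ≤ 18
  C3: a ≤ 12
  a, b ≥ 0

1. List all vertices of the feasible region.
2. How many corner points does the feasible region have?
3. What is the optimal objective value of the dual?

1. (0, 0), (4.5, 0), (0, 4.5)
2. 3
3. -36 (by strong duality, equal to the primal optimum)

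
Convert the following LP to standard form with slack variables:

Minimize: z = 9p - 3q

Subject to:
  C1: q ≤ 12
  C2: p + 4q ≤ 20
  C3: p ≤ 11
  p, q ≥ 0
min z = 9p - 3q

s.t.
  q + s1 = 12
  p + 4q + s2 = 20
  p + s3 = 11
  p, q, s1, s2, s3 ≥ 0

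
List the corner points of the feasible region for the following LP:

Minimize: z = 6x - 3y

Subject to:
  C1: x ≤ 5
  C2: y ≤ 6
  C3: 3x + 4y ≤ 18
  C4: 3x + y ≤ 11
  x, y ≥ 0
Each vertex is the intersection of two constraint boundaries that also satisfies all remaining constraints:
  x = 0 and y = 0 → (0, 0)
  3x + y = 11 and y = 0 → (3.667, 0)
  3x + 4y = 18 and 3x + y = 11 → (2.889, 2.333)
  3x + 4y = 18 and x = 0 → (0, 4.5)

Vertices: (0, 0), (3.667, 0), (2.889, 2.333), (0, 4.5)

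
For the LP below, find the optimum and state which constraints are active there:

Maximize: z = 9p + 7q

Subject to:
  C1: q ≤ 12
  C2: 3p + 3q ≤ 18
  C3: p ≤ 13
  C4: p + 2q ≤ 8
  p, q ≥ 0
Optimal: p = 6, q = 0
Binding: C2, q ≥ 0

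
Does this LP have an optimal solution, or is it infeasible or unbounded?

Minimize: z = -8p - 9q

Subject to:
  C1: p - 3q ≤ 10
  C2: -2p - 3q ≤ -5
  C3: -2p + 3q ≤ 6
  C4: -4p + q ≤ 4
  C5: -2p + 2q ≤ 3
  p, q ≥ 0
Feasible point: (1, 1) satisfies every constraint, so the LP is feasible.
Direction d = (3, 1): for each constraint row a, a·d ≤ 0 —
  (1)(3) + (-3)(1) = 0 ≤ 0
  (-2)(3) + (-3)(1) = -9 ≤ 0
  (-2)(3) + (3)(1) = -3 ≤ 0
  (-4)(3) + (1)(1) = -11 ≤ 0
  (-2)(3) + (2)(1) = -4 ≤ 0
and d ≥ 0, so (1, 1) + t·d stays feasible for every t ≥ 0. Along this ray z = -8p - 9q changes by -33 per unit t, so z → −∞.

The LP is unbounded; z can be made arbitrarily small.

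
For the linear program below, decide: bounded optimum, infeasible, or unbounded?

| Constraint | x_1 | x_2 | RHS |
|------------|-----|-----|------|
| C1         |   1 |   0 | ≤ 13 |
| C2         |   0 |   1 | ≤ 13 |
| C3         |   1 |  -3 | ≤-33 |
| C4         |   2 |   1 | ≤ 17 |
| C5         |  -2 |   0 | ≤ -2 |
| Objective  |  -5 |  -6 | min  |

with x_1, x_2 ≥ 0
The point (2, 13) satisfies every constraint, so the LP is feasible; the constraints give x_1 ≤ 13 and x_2 ≤ 13, which with x_1, x_2 ≥ 0 keep the feasible region inside a bounded box. A feasible, bounded LP attains a finite optimum at a vertex.

Bounded optimum: z* = -88 at (2, 13).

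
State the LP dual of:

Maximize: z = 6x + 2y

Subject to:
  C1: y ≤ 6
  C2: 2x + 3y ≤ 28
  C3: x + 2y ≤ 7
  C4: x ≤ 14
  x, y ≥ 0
Minimize: z = 6y1 + 28y2 + 7y3 + 14y4

Subject to:
  C1: -2y2 - y3 - y4 ≤ -6
  C2: -y1 - 3y2 - 2y3 ≤ -2
  y1, y2, y3, y4 ≥ 0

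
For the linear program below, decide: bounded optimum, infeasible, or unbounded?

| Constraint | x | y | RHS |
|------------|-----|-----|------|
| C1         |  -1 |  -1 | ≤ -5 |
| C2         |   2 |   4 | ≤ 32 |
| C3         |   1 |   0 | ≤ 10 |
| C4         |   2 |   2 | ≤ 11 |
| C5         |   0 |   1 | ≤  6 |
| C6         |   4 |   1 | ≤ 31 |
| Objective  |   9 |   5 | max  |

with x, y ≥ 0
The point (5.5, 0) satisfies every constraint, so the LP is feasible; the constraints give x ≤ 10 and y ≤ 6, which with x, y ≥ 0 keep the feasible region inside a bounded box. A feasible, bounded LP attains a finite optimum at a vertex.

The LP has an optimal solution: (5.5, 0) with z = 49.5.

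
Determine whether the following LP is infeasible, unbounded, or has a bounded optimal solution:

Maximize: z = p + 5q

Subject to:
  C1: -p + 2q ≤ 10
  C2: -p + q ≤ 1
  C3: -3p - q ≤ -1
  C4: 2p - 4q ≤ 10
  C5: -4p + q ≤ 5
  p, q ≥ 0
Feasible point: (0, 1) satisfies every constraint, so the LP is feasible.
Direction d = (2, 1): for each constraint row a, a·d ≤ 0 —
  (-1)(2) + (2)(1) = 0 ≤ 0
  (-1)(2) + (1)(1) = -1 ≤ 0
  (-3)(2) + (-1)(1) = -7 ≤ 0
  (2)(2) + (-4)(1) = 0 ≤ 0
  (-4)(2) + (1)(1) = -7 ≤ 0
and d ≥ 0, so (0, 1) + t·d stays feasible for every t ≥ 0. Along this ray z = p + 5q changes by 7 per unit t, so z → +∞.

Unbounded: there is a feasible ray along which z → +∞.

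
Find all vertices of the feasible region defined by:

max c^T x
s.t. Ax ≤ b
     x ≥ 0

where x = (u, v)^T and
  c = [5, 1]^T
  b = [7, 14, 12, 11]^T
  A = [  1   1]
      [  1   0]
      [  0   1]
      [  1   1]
Each vertex is the intersection of two constraint boundaries that also satisfies all remaining constraints:
  u = 0 and v = 0 → (0, 0)
  u + v = 7 and v = 0 → (7, 0)
  u + v = 7 and u = 0 → (0, 7)

Vertices: (0, 0), (7, 0), (0, 7)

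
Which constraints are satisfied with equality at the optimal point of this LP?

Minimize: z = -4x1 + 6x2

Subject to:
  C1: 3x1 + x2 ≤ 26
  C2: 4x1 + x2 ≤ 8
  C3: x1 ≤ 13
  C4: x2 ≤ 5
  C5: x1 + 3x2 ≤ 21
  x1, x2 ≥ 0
Optimal: x1 = 2, x2 = 0
Binding: C2, x2 ≥ 0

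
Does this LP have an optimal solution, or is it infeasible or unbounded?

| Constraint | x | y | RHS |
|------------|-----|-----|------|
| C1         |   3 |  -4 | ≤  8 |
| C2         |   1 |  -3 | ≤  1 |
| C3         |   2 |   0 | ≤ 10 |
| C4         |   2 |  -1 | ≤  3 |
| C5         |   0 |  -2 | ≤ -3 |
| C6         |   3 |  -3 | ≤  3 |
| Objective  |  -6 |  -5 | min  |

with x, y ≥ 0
Feasible point: (0, 2) satisfies every constraint, so the LP is feasible.
Direction d = (0, 1): for each constraint row a, a·d ≤ 0 —
  (3)(0) + (-4)(1) = -4 ≤ 0
  (1)(0) + (-3)(1) = -3 ≤ 0
  (2)(0) + (0)(1) = 0 ≤ 0
  (2)(0) + (-1)(1) = -1 ≤ 0
  (0)(0) + (-2)(1) = -2 ≤ 0
  (3)(0) + (-3)(1) = -3 ≤ 0
and d ≥ 0, so (0, 2) + t·d stays feasible for every t ≥ 0. Along this ray z = -6x - 5y changes by -5 per unit t, so z → −∞.

Unbounded — the objective can decrease without bound over the feasible region.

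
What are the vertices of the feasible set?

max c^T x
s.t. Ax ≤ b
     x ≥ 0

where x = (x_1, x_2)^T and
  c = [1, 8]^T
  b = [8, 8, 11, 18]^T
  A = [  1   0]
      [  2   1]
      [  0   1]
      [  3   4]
Each vertex is the intersection of two constraint boundaries that also satisfies all remaining constraints:
  x_1 = 0 and x_2 = 0 → (0, 0)
  2x_1 + x_2 = 8 and x_2 = 0 → (4, 0)
  2x_1 + x_2 = 8 and 3x_1 + 4x_2 = 18 → (2.8, 2.4)
  3x_1 + 4x_2 = 18 and x_1 = 0 → (0, 4.5)

Vertices: (0, 0), (4, 0), (2.8, 2.4), (0, 4.5)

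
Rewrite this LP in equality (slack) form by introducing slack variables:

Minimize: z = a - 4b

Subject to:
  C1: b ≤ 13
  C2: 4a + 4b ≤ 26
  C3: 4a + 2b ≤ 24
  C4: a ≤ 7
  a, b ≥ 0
min z = a - 4b

s.t.
  b + s1 = 13
  4a + 4b + s2 = 26
  4a + 2b + s3 = 24
  a + s4 = 7
  a, b, s1, s2, s3, s4 ≥ 0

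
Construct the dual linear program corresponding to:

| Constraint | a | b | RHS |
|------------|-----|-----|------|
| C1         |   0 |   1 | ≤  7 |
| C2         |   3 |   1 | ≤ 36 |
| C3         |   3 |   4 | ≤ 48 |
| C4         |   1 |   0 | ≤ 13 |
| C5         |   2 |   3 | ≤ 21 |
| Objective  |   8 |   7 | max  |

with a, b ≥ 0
Minimize: z = 7y1 + 36y2 + 48y3 + 13y4 + 21y5

Subject to:
  C1: -3y2 - 3y3 - y4 - 2y5 ≤ -8
  C2: -y1 - y2 - 4y3 - 3y5 ≤ -7
  y1, y2, y3, y4, y5 ≥ 0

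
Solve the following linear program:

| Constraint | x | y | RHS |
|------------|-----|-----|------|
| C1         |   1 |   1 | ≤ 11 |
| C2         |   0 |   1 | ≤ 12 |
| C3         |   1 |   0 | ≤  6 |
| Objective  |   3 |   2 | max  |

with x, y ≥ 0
Each vertex is the intersection of two constraint boundaries that also satisfies all remaining constraints:
  x = 0 and y = 0 → (0, 0)
  x = 6 and y = 0 → (6, 0)
  x + y = 11 and x = 6 → (6, 5)
  x + y = 11 and x = 0 → (0, 11)

Evaluating z = 3x + 2y at each vertex:
  (0, 0): z = 0
  (6, 0): z = 18
  (6, 5): z = 28
  (0, 11): z = 22

The maximum is at (6, 5) with z = 28.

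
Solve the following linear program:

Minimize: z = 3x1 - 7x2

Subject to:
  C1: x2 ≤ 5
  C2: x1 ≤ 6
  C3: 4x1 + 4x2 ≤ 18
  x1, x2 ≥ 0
Each vertex is the intersection of two constraint boundaries that also satisfies all remaining constraints:
  x1 = 0 and x2 = 0 → (0, 0)
  4x1 + 4x2 = 18 and x2 = 0 → (4.5, 0)
  4x1 + 4x2 = 18 and x1 = 0 → (0, 4.5)

Evaluating z = 3x1 - 7x2 at each vertex:
  (0, 0): z = 0
  (4.5, 0): z = 13.5
  (0, 4.5): z = -31.5

The minimum is at (0, 4.5) with z = -31.5.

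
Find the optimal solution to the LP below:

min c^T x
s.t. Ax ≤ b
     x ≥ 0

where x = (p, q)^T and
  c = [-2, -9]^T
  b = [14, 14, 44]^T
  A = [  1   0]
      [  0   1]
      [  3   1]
Each vertex is the intersection of two constraint boundaries that also satisfies all remaining constraints:
  p = 0 and q = 0 → (0, 0)
  p = 14 and q = 0 → (14, 0)
  p = 14 and 3p + q = 44 → (14, 2)
  q = 14 and 3p + q = 44 → (10, 14)
  q = 14 and p = 0 → (0, 14)

Evaluating z = -2p - 9q at each vertex:
  (0, 0): z = 0
  (14, 0): z = -28
  (14, 2): z = -46
  (10, 14): z = -146
  (0, 14): z = -126

The minimum is at (10, 14) with z = -146.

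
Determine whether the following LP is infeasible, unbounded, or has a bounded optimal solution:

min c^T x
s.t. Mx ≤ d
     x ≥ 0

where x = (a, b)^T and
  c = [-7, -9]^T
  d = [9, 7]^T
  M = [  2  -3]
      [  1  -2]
Feasible point: (0, 0) satisfies every constraint, so the LP is feasible.
Direction d = (0, 1): for each constraint row a, a·d ≤ 0 —
  (2)(0) + (-3)(1) = -3 ≤ 0
  (1)(0) + (-2)(1) = -2 ≤ 0
and d ≥ 0, so (0, 0) + t·d stays feasible for every t ≥ 0. Along this ray z = -7a - 9b changes by -9 per unit t, so z → −∞.

The LP is unbounded; z can be made arbitrarily small.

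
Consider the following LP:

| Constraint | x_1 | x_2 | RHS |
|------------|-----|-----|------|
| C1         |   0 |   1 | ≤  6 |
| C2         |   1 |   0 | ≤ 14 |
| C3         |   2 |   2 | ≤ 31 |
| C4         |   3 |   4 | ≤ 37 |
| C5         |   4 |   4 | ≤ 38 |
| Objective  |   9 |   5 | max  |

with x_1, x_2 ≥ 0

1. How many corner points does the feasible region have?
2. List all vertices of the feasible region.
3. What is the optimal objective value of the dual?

1. 4
2. (0, 0), (9.5, 0), (3.5, 6), (0, 6)
3. 85.5 (by strong duality, equal to the primal optimum)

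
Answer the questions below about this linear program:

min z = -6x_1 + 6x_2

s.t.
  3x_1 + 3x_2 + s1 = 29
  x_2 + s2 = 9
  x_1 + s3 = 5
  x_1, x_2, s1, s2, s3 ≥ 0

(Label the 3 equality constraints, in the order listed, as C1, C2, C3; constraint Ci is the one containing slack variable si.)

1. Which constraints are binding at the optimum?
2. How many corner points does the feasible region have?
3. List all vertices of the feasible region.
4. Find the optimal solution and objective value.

1. C3, x_2 ≥ 0
2. 5
3. (0, 0), (5, 0), (5, 4.667), (0.6667, 9), (0, 9)
4. x_1 = 5, x_2 = 0, z = -30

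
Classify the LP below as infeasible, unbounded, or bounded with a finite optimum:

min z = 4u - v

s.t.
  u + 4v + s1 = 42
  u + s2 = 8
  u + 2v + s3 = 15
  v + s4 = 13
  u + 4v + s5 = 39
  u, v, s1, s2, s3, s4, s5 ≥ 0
The point (0, 7.5) satisfies every constraint, so the LP is feasible; the constraints give u ≤ 8 and v ≤ 13, which with u, v ≥ 0 keep the feasible region inside a bounded box. A feasible, bounded LP attains a finite optimum at a vertex.

Feasible with finite optimum z* = -7.5 at (0, 7.5).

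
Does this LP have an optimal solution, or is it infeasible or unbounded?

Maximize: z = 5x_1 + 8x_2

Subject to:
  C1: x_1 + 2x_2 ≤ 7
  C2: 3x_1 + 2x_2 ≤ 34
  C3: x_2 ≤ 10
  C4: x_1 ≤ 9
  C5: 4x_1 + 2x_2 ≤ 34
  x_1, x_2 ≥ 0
The point (7, 0) satisfies every constraint, so the LP is feasible; the constraints give x_1 ≤ 9 and x_2 ≤ 10, which with x_1, x_2 ≥ 0 keep the feasible region inside a bounded box. A feasible, bounded LP attains a finite optimum at a vertex.

Evaluating z = 5x_1 + 8x_2 at each vertex:
  (0, 0): z = 0
  (7, 0): z = 35
  (0, 3.5): z = 28

Feasible with finite optimum z* = 35 at (7, 0).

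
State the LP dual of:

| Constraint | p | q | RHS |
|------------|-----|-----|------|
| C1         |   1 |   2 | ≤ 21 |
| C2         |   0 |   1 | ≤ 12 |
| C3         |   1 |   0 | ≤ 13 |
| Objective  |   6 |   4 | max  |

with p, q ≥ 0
Minimize: z = 21y1 + 12y2 + 13y3

Subject to:
  C1: -y1 - y3 ≤ -6
  C2: -2y1 - y2 ≤ -4
  y1, y2, y3 ≥ 0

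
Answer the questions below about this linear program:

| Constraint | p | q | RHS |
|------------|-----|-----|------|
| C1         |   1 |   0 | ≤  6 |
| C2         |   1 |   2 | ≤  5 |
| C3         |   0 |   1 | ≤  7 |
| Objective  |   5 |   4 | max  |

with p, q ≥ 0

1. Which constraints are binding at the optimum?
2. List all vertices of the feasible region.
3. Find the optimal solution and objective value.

1. C2, q ≥ 0
2. (0, 0), (5, 0), (0, 2.5)
3. p = 5, q = 0, z = 25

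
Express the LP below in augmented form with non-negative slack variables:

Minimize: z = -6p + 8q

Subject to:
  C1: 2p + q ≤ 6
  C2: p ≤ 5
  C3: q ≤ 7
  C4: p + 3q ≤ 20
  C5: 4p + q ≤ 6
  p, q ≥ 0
min z = -6p + 8q

s.t.
  2p + q + s1 = 6
  p + s2 = 5
  q + s3 = 7
  p + 3q + s4 = 20
  4p + q + s5 = 6
  p, q, s1, s2, s3, s4, s5 ≥ 0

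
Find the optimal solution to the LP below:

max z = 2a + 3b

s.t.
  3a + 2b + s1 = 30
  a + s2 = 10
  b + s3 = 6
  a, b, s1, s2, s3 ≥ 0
a = 6, b = 6, z = 30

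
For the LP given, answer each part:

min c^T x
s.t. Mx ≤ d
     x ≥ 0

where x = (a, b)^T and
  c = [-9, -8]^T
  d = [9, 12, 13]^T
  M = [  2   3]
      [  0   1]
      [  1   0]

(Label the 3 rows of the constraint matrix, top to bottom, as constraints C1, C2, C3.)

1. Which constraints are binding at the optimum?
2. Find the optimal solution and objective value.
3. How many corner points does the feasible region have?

1. C1, b ≥ 0
2. a = 4.5, b = 0, z = -40.5
3. 3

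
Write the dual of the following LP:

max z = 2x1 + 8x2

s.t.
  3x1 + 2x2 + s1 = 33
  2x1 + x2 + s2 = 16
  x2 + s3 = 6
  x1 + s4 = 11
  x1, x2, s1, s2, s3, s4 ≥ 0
Minimize: z = 33y1 + 16y2 + 6y3 + 11y4

Subject to:
  C1: -3y1 - 2y2 - y4 ≤ -2
  C2: -2y1 - y2 - y3 ≤ -8
  y1, y2, y3, y4 ≥ 0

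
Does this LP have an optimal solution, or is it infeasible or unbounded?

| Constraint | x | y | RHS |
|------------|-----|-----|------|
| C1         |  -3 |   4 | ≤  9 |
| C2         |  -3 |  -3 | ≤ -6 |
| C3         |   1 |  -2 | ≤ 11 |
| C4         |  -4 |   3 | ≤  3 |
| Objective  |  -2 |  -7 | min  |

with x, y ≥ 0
Feasible point: (1, 1) satisfies every constraint, so the LP is feasible.
Direction d = (4, 3): for each constraint row a, a·d ≤ 0 —
  (-3)(4) + (4)(3) = 0 ≤ 0
  (-3)(4) + (-3)(3) = -21 ≤ 0
  (1)(4) + (-2)(3) = -2 ≤ 0
  (-4)(4) + (3)(3) = -7 ≤ 0
and d ≥ 0, so (1, 1) + t·d stays feasible for every t ≥ 0. Along this ray z = -2x - 7y changes by -29 per unit t, so z → −∞.

Unbounded: there is a feasible ray along which z → −∞.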